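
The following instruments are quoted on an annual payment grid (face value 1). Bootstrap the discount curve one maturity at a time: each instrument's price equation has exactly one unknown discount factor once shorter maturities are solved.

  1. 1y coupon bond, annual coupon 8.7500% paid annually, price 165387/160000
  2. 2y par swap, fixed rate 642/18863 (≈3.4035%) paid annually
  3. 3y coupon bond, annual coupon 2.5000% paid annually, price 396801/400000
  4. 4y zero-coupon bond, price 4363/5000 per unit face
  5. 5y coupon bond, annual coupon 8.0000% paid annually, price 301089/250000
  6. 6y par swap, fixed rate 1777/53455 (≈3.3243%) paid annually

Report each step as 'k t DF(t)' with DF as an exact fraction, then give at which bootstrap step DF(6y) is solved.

step 1 [1y] bond c/1=7/80: DF=(165387/160000 − 7/80·(0))/(1+7/80) = 1901/2000 ≈ 0.950500
step 2 [2y] swap r/1=642/18863: DF=(1 − 642/18863·(0.950500))/(1+642/18863) = 4679/5000 ≈ 0.935800
step 3 [3y] bond c/1=1/40: DF=(396801/400000 − 1/40·(0.950500+0.935800))/(1+1/40) = 4609/5000 ≈ 0.921800
step 4 [4y] zero: DF = P = 4363/5000 ≈ 0.872600
step 5 [5y] bond c/1=2/25: DF=(301089/250000 − 2/25·(0.950500+0.935800+0.921800+0.872600))/(1+2/25) = 337/400 ≈ 0.842500
step 6 [6y] swap r/1=1777/53455: DF=(1 − 1777/53455·(0.950500+0.935800+0.921800+0.872600+0.842500))/(1+1777/53455) = 8223/10000 ≈ 0.822300

1 1 1901/2000
2 2 4679/5000
3 3 4609/5000
4 4 4363/5000
5 5 337/400
6 6 8223/10000
DF(6y) is solved at step 6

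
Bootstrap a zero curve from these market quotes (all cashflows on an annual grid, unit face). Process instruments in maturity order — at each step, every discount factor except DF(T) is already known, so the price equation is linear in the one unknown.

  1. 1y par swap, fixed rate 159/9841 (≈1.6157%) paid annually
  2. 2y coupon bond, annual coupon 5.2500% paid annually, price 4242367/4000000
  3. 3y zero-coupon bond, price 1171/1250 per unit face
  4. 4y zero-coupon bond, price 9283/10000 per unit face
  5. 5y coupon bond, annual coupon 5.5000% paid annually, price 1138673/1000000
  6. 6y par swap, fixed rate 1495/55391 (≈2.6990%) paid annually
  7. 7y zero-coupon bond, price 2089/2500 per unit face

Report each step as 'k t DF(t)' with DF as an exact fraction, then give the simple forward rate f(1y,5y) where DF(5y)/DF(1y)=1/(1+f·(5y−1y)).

1 1 9841/10000
2 2 4793/5000
3 3 1171/1250
4 4 9283/10000
5 5 1101/1250
6 6 1701/2000
7 7 2089/2500
f(1y,5y) = ((9841/10000)/(1101/1250) − 1)/(4) = 1033/35232 ≈ 2.9320%

step 1 [1y] swap r/1=159/9841: DF=(1 − 159/9841·(0))/(1+159/9841) = 9841/10000 ≈ 0.984100
step 2 [2y] bond c/1=21/400: DF=(4242367/4000000 − 21/400·(0.984100))/(1+21/400) = 4793/5000 ≈ 0.958600
step 3 [3y] zero: DF = P = 1171/1250 ≈ 0.936800
step 4 [4y] zero: DF = P = 9283/10000 ≈ 0.928300
step 5 [5y] bond c/1=11/200: DF=(1138673/1000000 − 11/200·(0.984100+0.958600+0.936800+0.928300))/(1+11/200) = 1101/1250 ≈ 0.880800
step 6 [6y] swap r/1=1495/55391: DF=(1 − 1495/55391·(0.984100+0.958600+0.936800+0.928300+0.880800))/(1+1495/55391) = 1701/2000 ≈ 0.850500
step 7 [7y] zero: DF = P = 2089/2500 ≈ 0.835600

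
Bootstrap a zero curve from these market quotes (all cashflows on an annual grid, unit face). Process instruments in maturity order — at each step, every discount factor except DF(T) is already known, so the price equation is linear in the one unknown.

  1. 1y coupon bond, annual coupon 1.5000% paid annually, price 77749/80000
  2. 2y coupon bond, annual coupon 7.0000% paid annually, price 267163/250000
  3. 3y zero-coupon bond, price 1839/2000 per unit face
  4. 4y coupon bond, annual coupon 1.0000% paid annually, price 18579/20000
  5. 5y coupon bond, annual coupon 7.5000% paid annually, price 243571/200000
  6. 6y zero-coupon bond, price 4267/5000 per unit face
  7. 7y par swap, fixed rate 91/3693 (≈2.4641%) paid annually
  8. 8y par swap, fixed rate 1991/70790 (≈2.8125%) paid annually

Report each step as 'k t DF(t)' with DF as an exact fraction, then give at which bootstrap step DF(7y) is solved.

step 1 [1y] bond c/1=3/200: DF=(77749/80000 − 3/200·(0))/(1+3/200) = 383/400 ≈ 0.957500
step 2 [2y] bond c/1=7/100: DF=(267163/250000 − 7/100·(0.957500))/(1+7/100) = 9361/10000 ≈ 0.936100
step 3 [3y] zero: DF = P = 1839/2000 ≈ 0.919500
step 4 [4y] bond c/1=1/100: DF=(18579/20000 − 1/100·(0.957500+0.936100+0.919500))/(1+1/100) = 8919/10000 ≈ 0.891900
step 5 [5y] bond c/1=3/40: DF=(243571/200000 − 3/40·(0.957500+0.936100+0.919500+0.891900))/(1+3/40) = 1093/1250 ≈ 0.874400
step 6 [6y] zero: DF = P = 4267/5000 ≈ 0.853400
step 7 [7y] swap r/1=91/3693: DF=(1 − 91/3693·(0.957500+0.936100+0.919500+0.891900+0.874400+0.853400))/(1+91/3693) = 8453/10000 ≈ 0.845300
step 8 [8y] swap r/1=1991/70790: DF=(1 − 1991/70790·(0.957500+0.936100+0.919500+0.891900+0.874400+0.853400+0.845300))/(1+1991/70790) = 8009/10000 ≈ 0.800900

1 1 383/400
2 2 9361/10000
3 3 1839/2000
4 4 8919/10000
5 5 1093/1250
6 6 4267/5000
7 7 8453/10000
8 8 8009/10000
DF(7y) is solved at step 7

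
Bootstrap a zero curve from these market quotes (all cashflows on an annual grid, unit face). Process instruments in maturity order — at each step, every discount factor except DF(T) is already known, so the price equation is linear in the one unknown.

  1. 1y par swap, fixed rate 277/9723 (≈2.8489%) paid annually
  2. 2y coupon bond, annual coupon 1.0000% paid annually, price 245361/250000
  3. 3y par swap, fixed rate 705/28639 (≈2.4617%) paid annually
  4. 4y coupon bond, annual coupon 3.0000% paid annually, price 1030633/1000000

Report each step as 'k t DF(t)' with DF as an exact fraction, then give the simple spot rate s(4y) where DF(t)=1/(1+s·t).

step 1 [1y] swap r/1=277/9723: DF=(1 − 277/9723·(0))/(1+277/9723) = 9723/10000 ≈ 0.972300
step 2 [2y] bond c/1=1/100: DF=(245361/250000 − 1/100·(0.972300))/(1+1/100) = 9621/10000 ≈ 0.962100
step 3 [3y] swap r/1=705/28639: DF=(1 − 705/28639·(0.972300+0.962100))/(1+705/28639) = 1859/2000 ≈ 0.929500
step 4 [4y] bond c/1=3/100: DF=(1030633/1000000 − 3/100·(0.972300+0.962100+0.929500))/(1+3/100) = 2293/2500 ≈ 0.917200

1 1 9723/10000
2 2 9621/10000
3 3 1859/2000
4 4 2293/2500
s(4y) = (1/(2293/2500) − 1)/(4) = 207/9172 ≈ 2.2569%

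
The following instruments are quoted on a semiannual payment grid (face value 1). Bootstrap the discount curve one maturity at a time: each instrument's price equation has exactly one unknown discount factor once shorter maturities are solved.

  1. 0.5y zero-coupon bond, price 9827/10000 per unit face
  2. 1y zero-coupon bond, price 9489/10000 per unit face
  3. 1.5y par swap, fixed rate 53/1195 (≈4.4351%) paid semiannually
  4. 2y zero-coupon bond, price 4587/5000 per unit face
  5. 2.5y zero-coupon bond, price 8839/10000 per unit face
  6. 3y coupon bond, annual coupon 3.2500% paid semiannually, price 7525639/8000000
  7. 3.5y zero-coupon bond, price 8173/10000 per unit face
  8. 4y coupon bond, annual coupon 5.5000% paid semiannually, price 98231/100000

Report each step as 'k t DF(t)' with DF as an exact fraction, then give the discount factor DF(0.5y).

step 1 [0.5y] zero: DF = P = 9827/10000 ≈ 0.982700
step 2 [1y] zero: DF = P = 9489/10000 ≈ 0.948900
step 3 [1.5y] swap r/2=53/2390: DF=(1 − 53/2390·(0.982700+0.948900))/(1+53/2390) = 2341/2500 ≈ 0.936400
step 4 [2y] zero: DF = P = 4587/5000 ≈ 0.917400
step 5 [2.5y] zero: DF = P = 8839/10000 ≈ 0.883900
step 6 [3y] bond c/2=13/800: DF=(7525639/8000000 − 13/800·(0.982700+0.948900+0.936400+0.917400+0.883900))/(1+13/800) = 851/1000 ≈ 0.851000
step 7 [3.5y] zero: DF = P = 8173/10000 ≈ 0.817300
step 8 [4y] bond c/2=11/400: DF=(98231/100000 − 11/400·(0.982700+0.948900+0.936400+0.917400+0.883900+0.851000+0.817300))/(1+11/400) = 983/1250 ≈ 0.786400

1 1/2 9827/10000
2 1 9489/10000
3 3/2 2341/2500
4 2 4587/5000
5 5/2 8839/10000
6 3 851/1000
7 7/2 8173/10000
8 4 983/1250
DF(0.5y) = 9827/10000 ≈ 0.982700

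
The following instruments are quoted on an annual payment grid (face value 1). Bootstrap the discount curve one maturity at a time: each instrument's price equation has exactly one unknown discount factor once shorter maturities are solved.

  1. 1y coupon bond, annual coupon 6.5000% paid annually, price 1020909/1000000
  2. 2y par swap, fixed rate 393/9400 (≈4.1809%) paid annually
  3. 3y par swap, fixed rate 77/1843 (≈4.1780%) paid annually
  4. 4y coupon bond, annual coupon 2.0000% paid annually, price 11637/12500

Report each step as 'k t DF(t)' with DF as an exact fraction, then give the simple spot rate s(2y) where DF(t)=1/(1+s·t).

1 1 4793/5000
2 2 4607/5000
3 3 1769/2000
4 4 1717/2000
s(2y) = (1/(4607/5000) − 1)/(2) = 393/9214 ≈ 4.2652%

step 1 [1y] bond c/1=13/200: DF=(1020909/1000000 − 13/200·(0))/(1+13/200) = 4793/5000 ≈ 0.958600
step 2 [2y] swap r/1=393/9400: DF=(1 − 393/9400·(0.958600))/(1+393/9400) = 4607/5000 ≈ 0.921400
step 3 [3y] swap r/1=77/1843: DF=(1 − 77/1843·(0.958600+0.921400))/(1+77/1843) = 1769/2000 ≈ 0.884500
step 4 [4y] bond c/1=1/50: DF=(11637/12500 − 1/50·(0.958600+0.921400+0.884500))/(1+1/50) = 1717/2000 ≈ 0.858500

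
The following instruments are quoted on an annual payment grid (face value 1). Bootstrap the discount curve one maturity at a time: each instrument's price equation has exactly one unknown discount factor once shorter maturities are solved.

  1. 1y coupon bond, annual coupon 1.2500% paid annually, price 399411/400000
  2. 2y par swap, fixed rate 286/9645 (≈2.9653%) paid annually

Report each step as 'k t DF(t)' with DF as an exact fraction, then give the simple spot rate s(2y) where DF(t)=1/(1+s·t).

1 1 4931/5000
2 2 2357/2500
s(2y) = (1/(2357/2500) − 1)/(2) = 143/4714 ≈ 3.0335%

step 1 [1y] bond c/1=1/80: DF=(399411/400000 − 1/80·(0))/(1+1/80) = 4931/5000 ≈ 0.986200
step 2 [2y] swap r/1=286/9645: DF=(1 − 286/9645·(0.986200))/(1+286/9645) = 2357/2500 ≈ 0.942800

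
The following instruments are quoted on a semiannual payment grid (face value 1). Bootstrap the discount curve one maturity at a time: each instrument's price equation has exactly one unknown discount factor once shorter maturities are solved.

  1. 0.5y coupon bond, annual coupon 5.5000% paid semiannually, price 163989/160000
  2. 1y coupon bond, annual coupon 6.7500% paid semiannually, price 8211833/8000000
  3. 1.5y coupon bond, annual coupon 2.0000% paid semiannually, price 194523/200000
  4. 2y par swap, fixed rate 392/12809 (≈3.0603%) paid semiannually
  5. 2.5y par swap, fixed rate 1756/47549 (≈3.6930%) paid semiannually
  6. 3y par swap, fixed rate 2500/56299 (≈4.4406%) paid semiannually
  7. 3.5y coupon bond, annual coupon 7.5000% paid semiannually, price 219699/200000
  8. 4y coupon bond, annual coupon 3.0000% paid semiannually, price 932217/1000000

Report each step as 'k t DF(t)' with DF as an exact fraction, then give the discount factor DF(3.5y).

1 1/2 399/400
2 1 2401/2500
3 3/2 2359/2500
4 2 2353/2500
5 5/2 4561/5000
6 3 7/8
7 7/2 8553/10000
8 4 4113/5000
DF(3.5y) = 8553/10000 ≈ 0.855300

step 1 [0.5y] bond c/2=11/400: DF=(163989/160000 − 11/400·(0))/(1+11/400) = 399/400 ≈ 0.997500
step 2 [1y] bond c/2=27/800: DF=(8211833/8000000 − 27/800·(0.997500))/(1+27/800) = 2401/2500 ≈ 0.960400
step 3 [1.5y] bond c/2=1/100: DF=(194523/200000 − 1/100·(0.997500+0.960400))/(1+1/100) = 2359/2500 ≈ 0.943600
step 4 [2y] swap r/2=196/12809: DF=(1 − 196/12809·(0.997500+0.960400+0.943600))/(1+196/12809) = 2353/2500 ≈ 0.941200
step 5 [2.5y] swap r/2=878/47549: DF=(1 − 878/47549·(0.997500+0.960400+0.943600+0.941200))/(1+878/47549) = 4561/5000 ≈ 0.912200
step 6 [3y] swap r/2=1250/56299: DF=(1 − 1250/56299·(0.997500+0.960400+0.943600+0.941200+0.912200))/(1+1250/56299) = 7/8 ≈ 0.875000
step 7 [3.5y] bond c/2=3/80: DF=(219699/200000 − 3/80·(0.997500+0.960400+0.943600+0.941200+0.912200+0.875000))/(1+3/80) = 8553/10000 ≈ 0.855300
step 8 [4y] bond c/2=3/200: DF=(932217/1000000 − 3/200·(0.997500+0.960400+0.943600+0.941200+0.912200+0.875000+0.855300))/(1+3/200) = 4113/5000 ≈ 0.822600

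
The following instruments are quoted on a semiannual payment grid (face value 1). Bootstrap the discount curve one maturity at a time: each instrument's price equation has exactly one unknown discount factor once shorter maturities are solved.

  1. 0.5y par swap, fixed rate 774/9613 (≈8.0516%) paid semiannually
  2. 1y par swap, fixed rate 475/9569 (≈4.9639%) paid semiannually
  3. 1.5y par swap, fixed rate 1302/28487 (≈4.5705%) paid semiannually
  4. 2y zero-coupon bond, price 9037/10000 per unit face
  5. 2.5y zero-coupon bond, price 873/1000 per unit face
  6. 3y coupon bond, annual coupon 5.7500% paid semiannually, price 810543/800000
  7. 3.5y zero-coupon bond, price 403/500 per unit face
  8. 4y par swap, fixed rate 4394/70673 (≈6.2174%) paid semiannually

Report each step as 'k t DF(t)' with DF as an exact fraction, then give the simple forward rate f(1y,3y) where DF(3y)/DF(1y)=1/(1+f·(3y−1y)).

1 1/2 9613/10000
2 1 381/400
3 3/2 9349/10000
4 2 9037/10000
5 5/2 873/1000
6 3 2139/2500
7 7/2 403/500
8 4 7803/10000
f(1y,3y) = ((381/400)/(2139/2500) − 1)/(2) = 323/5704 ≈ 5.6627%

step 1 [0.5y] swap r/2=387/9613: DF=(1 − 387/9613·(0))/(1+387/9613) = 9613/10000 ≈ 0.961300
step 2 [1y] swap r/2=475/19138: DF=(1 − 475/19138·(0.961300))/(1+475/19138) = 381/400 ≈ 0.952500
step 3 [1.5y] swap r/2=651/28487: DF=(1 − 651/28487·(0.961300+0.952500))/(1+651/28487) = 9349/10000 ≈ 0.934900
step 4 [2y] zero: DF = P = 9037/10000 ≈ 0.903700
step 5 [2.5y] zero: DF = P = 873/1000 ≈ 0.873000
step 6 [3y] bond c/2=23/800: DF=(810543/800000 − 23/800·(0.961300+0.952500+0.934900+0.903700+0.873000))/(1+23/800) = 2139/2500 ≈ 0.855600
step 7 [3.5y] zero: DF = P = 403/500 ≈ 0.806000
step 8 [4y] swap r/2=2197/70673: DF=(1 − 2197/70673·(0.961300+0.952500+0.934900+0.903700+0.873000+0.855600+0.806000))/(1+2197/70673) = 7803/10000 ≈ 0.780300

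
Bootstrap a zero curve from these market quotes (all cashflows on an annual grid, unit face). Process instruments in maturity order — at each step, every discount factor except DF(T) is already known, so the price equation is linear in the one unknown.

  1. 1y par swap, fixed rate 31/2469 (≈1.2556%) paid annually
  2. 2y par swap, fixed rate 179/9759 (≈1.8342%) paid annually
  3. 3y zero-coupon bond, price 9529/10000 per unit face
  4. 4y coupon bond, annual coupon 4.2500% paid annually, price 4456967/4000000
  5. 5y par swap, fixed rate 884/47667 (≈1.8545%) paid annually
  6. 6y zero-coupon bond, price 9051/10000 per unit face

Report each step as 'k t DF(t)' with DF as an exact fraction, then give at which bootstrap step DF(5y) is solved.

step 1 [1y] swap r/1=31/2469: DF=(1 − 31/2469·(0))/(1+31/2469) = 2469/2500 ≈ 0.987600
step 2 [2y] swap r/1=179/9759: DF=(1 − 179/9759·(0.987600))/(1+179/9759) = 4821/5000 ≈ 0.964200
step 3 [3y] zero: DF = P = 9529/10000 ≈ 0.952900
step 4 [4y] bond c/1=17/400: DF=(4456967/4000000 − 17/400·(0.987600+0.964200+0.952900))/(1+17/400) = 594/625 ≈ 0.950400
step 5 [5y] swap r/1=884/47667: DF=(1 − 884/47667·(0.987600+0.964200+0.952900+0.950400))/(1+884/47667) = 2279/2500 ≈ 0.911600
step 6 [6y] zero: DF = P = 9051/10000 ≈ 0.905100

1 1 2469/2500
2 2 4821/5000
3 3 9529/10000
4 4 594/625
5 5 2279/2500
6 6 9051/10000
DF(5y) is solved at step 5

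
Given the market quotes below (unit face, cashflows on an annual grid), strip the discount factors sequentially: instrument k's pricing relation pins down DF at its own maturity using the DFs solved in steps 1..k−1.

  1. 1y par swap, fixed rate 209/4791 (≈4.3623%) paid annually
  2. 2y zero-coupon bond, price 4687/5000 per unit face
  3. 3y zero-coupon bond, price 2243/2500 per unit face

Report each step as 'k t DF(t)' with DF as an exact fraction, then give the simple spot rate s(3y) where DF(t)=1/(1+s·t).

1 1 4791/5000
2 2 4687/5000
3 3 2243/2500
s(3y) = (1/(2243/2500) − 1)/(3) = 257/6729 ≈ 3.8193%

step 1 [1y] swap r/1=209/4791: DF=(1 − 209/4791·(0))/(1+209/4791) = 4791/5000 ≈ 0.958200
step 2 [2y] zero: DF = P = 4687/5000 ≈ 0.937400
step 3 [3y] zero: DF = P = 2243/2500 ≈ 0.897200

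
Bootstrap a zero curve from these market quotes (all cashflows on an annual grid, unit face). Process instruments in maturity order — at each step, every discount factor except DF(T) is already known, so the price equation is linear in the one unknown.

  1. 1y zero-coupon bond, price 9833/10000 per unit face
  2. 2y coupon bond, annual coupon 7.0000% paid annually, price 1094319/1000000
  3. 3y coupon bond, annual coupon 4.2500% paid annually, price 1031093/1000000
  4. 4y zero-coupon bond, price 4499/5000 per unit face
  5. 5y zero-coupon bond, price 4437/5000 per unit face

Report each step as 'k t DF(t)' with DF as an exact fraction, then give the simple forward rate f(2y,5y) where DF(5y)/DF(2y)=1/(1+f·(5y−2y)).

1 1 9833/10000
2 2 599/625
3 3 9099/10000
4 4 4499/5000
5 5 4437/5000
f(2y,5y) = ((599/625)/(4437/5000) − 1)/(3) = 355/13311 ≈ 2.6670%

step 1 [1y] zero: DF = P = 9833/10000 ≈ 0.983300
step 2 [2y] bond c/1=7/100: DF=(1094319/1000000 − 7/100·(0.983300))/(1+7/100) = 599/625 ≈ 0.958400
step 3 [3y] bond c/1=17/400: DF=(1031093/1000000 − 17/400·(0.983300+0.958400))/(1+17/400) = 9099/10000 ≈ 0.909900
step 4 [4y] zero: DF = P = 4499/5000 ≈ 0.899800
step 5 [5y] zero: DF = P = 4437/5000 ≈ 0.887400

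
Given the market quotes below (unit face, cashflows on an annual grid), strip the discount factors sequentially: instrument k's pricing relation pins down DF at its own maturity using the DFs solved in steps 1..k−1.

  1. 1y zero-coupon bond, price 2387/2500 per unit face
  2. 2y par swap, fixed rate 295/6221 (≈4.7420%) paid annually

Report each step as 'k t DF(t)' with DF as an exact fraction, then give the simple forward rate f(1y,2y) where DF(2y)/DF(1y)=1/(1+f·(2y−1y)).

step 1 [1y] zero: DF = P = 2387/2500 ≈ 0.954800
step 2 [2y] swap r/1=295/6221: DF=(1 − 295/6221·(0.954800))/(1+295/6221) = 1823/2000 ≈ 0.911500

1 1 2387/2500
2 2 1823/2000
f(1y,2y) = ((2387/2500)/(1823/2000) − 1)/(1) = 433/9115 ≈ 4.7504%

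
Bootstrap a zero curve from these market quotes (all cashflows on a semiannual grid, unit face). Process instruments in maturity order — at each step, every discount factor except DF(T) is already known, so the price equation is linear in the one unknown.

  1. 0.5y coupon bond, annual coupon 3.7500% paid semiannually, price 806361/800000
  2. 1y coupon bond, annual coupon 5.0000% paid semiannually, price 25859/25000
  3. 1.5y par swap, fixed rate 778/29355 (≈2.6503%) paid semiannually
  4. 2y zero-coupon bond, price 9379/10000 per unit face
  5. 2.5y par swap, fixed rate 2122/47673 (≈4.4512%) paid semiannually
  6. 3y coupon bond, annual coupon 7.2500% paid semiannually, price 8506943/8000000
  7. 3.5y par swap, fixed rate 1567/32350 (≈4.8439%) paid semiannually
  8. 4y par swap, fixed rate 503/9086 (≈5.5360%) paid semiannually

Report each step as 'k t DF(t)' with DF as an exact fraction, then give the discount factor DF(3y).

1 1/2 4947/5000
2 1 197/200
3 3/2 9611/10000
4 2 9379/10000
5 5/2 8939/10000
6 3 4297/5000
7 7/2 8433/10000
8 4 1997/2500
DF(3y) = 4297/5000 ≈ 0.859400

step 1 [0.5y] bond c/2=3/160: DF=(806361/800000 − 3/160·(0))/(1+3/160) = 4947/5000 ≈ 0.989400
step 2 [1y] bond c/2=1/40: DF=(25859/25000 − 1/40·(0.989400))/(1+1/40) = 197/200 ≈ 0.985000
step 3 [1.5y] swap r/2=389/29355: DF=(1 − 389/29355·(0.989400+0.985000))/(1+389/29355) = 9611/10000 ≈ 0.961100
step 4 [2y] zero: DF = P = 9379/10000 ≈ 0.937900
step 5 [2.5y] swap r/2=1061/47673: DF=(1 − 1061/47673·(0.989400+0.985000+0.961100+0.937900))/(1+1061/47673) = 8939/10000 ≈ 0.893900
step 6 [3y] bond c/2=29/800: DF=(8506943/8000000 − 29/800·(0.989400+0.985000+0.961100+0.937900+0.893900))/(1+29/800) = 4297/5000 ≈ 0.859400
step 7 [3.5y] swap r/2=1567/64700: DF=(1 − 1567/64700·(0.989400+0.985000+0.961100+0.937900+0.893900+0.859400))/(1+1567/64700) = 8433/10000 ≈ 0.843300
step 8 [4y] swap r/2=503/18172: DF=(1 − 503/18172·(0.989400+0.985000+0.961100+0.937900+0.893900+0.859400+0.843300))/(1+503/18172) = 1997/2500 ≈ 0.798800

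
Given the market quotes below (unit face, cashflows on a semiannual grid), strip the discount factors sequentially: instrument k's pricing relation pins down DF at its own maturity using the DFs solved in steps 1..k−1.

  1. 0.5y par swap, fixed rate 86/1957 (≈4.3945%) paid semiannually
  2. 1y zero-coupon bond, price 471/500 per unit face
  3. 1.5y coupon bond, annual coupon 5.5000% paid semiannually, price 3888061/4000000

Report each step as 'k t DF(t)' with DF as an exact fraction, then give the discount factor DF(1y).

1 1/2 1957/2000
2 1 471/500
3 3/2 4473/5000
DF(1y) = 471/500 ≈ 0.942000

step 1 [0.5y] swap r/2=43/1957: DF=(1 − 43/1957·(0))/(1+43/1957) = 1957/2000 ≈ 0.978500
step 2 [1y] zero: DF = P = 471/500 ≈ 0.942000
step 3 [1.5y] bond c/2=11/400: DF=(3888061/4000000 − 11/400·(0.978500+0.942000))/(1+11/400) = 4473/5000 ≈ 0.894600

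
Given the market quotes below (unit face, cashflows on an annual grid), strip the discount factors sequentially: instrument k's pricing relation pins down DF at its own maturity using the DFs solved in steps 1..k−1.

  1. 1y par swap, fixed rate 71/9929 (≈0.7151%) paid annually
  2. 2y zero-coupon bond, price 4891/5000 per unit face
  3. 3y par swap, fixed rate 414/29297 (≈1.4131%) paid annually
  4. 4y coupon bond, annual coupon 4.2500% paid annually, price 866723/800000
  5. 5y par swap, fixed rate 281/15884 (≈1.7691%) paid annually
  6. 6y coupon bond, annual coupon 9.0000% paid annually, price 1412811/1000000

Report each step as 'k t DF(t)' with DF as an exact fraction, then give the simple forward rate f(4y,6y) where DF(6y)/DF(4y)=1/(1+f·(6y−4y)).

step 1 [1y] swap r/1=71/9929: DF=(1 − 71/9929·(0))/(1+71/9929) = 9929/10000 ≈ 0.992900
step 2 [2y] zero: DF = P = 4891/5000 ≈ 0.978200
step 3 [3y] swap r/1=414/29297: DF=(1 − 414/29297·(0.992900+0.978200))/(1+414/29297) = 4793/5000 ≈ 0.958600
step 4 [4y] bond c/1=17/400: DF=(866723/800000 − 17/400·(0.992900+0.978200+0.958600))/(1+17/400) = 4599/5000 ≈ 0.919800
step 5 [5y] swap r/1=281/15884: DF=(1 − 281/15884·(0.992900+0.978200+0.958600+0.919800))/(1+281/15884) = 9157/10000 ≈ 0.915700
step 6 [6y] bond c/1=9/100: DF=(1412811/1000000 − 9/100·(0.992900+0.978200+0.958600+0.919800+0.915700))/(1+9/100) = 9027/10000 ≈ 0.902700

1 1 9929/10000
2 2 4891/5000
3 3 4793/5000
4 4 4599/5000
5 5 9157/10000
6 6 9027/10000
f(4y,6y) = ((4599/5000)/(9027/10000) − 1)/(2) = 19/2006 ≈ 0.9472%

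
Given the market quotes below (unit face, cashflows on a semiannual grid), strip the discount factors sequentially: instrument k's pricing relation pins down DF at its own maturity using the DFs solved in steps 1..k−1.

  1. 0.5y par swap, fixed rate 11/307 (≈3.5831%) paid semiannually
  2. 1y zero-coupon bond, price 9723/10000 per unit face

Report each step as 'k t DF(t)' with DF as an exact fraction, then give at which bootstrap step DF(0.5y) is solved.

step 1 [0.5y] swap r/2=11/614: DF=(1 − 11/614·(0))/(1+11/614) = 614/625 ≈ 0.982400
step 2 [1y] zero: DF = P = 9723/10000 ≈ 0.972300

1 1/2 614/625
2 1 9723/10000
DF(0.5y) is solved at step 1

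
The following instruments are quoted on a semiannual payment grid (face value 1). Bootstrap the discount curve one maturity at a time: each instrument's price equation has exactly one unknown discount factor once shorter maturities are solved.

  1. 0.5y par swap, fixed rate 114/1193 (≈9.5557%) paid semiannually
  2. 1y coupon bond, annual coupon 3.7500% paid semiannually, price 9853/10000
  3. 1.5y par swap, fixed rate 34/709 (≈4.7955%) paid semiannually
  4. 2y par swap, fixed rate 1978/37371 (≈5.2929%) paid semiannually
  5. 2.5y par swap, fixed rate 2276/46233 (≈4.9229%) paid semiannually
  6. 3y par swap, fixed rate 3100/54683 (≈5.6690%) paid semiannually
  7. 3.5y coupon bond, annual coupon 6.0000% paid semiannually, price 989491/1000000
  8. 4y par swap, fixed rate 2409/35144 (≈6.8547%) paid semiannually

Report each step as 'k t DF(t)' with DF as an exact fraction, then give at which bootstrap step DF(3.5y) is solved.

step 1 [0.5y] swap r/2=57/1193: DF=(1 − 57/1193·(0))/(1+57/1193) = 1193/1250 ≈ 0.954400
step 2 [1y] bond c/2=3/160: DF=(9853/10000 − 3/160·(0.954400))/(1+3/160) = 1187/1250 ≈ 0.949600
step 3 [1.5y] swap r/2=17/709: DF=(1 − 17/709·(0.954400+0.949600))/(1+17/709) = 233/250 ≈ 0.932000
step 4 [2y] swap r/2=989/37371: DF=(1 − 989/37371·(0.954400+0.949600+0.932000))/(1+989/37371) = 9011/10000 ≈ 0.901100
step 5 [2.5y] swap r/2=1138/46233: DF=(1 − 1138/46233·(0.954400+0.949600+0.932000+0.901100))/(1+1138/46233) = 4431/5000 ≈ 0.886200
step 6 [3y] swap r/2=1550/54683: DF=(1 − 1550/54683·(0.954400+0.949600+0.932000+0.901100+0.886200))/(1+1550/54683) = 169/200 ≈ 0.845000
step 7 [3.5y] bond c/2=3/100: DF=(989491/1000000 − 3/100·(0.954400+0.949600+0.932000+0.901100+0.886200+0.845000))/(1+3/100) = 4007/5000 ≈ 0.801400
step 8 [4y] swap r/2=2409/70288: DF=(1 − 2409/70288·(0.954400+0.949600+0.932000+0.901100+0.886200+0.845000+0.801400))/(1+2409/70288) = 7591/10000 ≈ 0.759100

1 1/2 1193/1250
2 1 1187/1250
3 3/2 233/250
4 2 9011/10000
5 5/2 4431/5000
6 3 169/200
7 7/2 4007/5000
8 4 7591/10000
DF(3.5y) is solved at step 7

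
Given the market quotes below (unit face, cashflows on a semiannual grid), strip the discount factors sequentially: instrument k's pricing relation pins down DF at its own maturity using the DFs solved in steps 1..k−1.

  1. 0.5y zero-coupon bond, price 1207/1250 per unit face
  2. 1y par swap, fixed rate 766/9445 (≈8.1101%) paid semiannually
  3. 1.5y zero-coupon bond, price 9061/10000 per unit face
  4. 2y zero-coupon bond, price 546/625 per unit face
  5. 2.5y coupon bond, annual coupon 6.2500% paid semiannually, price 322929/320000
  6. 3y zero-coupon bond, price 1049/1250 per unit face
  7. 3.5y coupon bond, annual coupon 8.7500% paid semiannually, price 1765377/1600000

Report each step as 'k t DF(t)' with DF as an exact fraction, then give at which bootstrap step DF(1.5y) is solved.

1 1/2 1207/1250
2 1 4617/5000
3 3/2 9061/10000
4 2 546/625
5 5/2 4337/5000
6 3 1049/1250
7 7/2 4159/5000
DF(1.5y) is solved at step 3

step 1 [0.5y] zero: DF = P = 1207/1250 ≈ 0.965600
step 2 [1y] swap r/2=383/9445: DF=(1 − 383/9445·(0.965600))/(1+383/9445) = 4617/5000 ≈ 0.923400
step 3 [1.5y] zero: DF = P = 9061/10000 ≈ 0.906100
step 4 [2y] zero: DF = P = 546/625 ≈ 0.873600
step 5 [2.5y] bond c/2=1/32: DF=(322929/320000 − 1/32·(0.965600+0.923400+0.906100+0.873600))/(1+1/32) = 4337/5000 ≈ 0.867400
step 6 [3y] zero: DF = P = 1049/1250 ≈ 0.839200
step 7 [3.5y] bond c/2=7/160: DF=(1765377/1600000 − 7/160·(0.965600+0.923400+0.906100+0.873600+0.867400+0.839200))/(1+7/160) = 4159/5000 ≈ 0.831800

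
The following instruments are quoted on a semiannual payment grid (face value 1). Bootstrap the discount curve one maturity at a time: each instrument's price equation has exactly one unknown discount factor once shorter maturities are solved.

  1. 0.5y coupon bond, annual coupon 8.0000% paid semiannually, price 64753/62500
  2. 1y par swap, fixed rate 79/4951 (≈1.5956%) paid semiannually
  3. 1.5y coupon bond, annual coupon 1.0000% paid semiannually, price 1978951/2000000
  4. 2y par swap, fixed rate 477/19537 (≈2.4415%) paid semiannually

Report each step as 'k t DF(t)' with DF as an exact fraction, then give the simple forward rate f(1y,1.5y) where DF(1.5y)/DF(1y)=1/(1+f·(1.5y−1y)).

1 1/2 4981/5000
2 1 4921/5000
3 3/2 9747/10000
4 2 9523/10000
f(1y,1.5y) = ((4921/5000)/(9747/10000) − 1)/(1/2) = 10/513 ≈ 1.9493%

step 1 [0.5y] bond c/2=1/25: DF=(64753/62500 − 1/25·(0))/(1+1/25) = 4981/5000 ≈ 0.996200
step 2 [1y] swap r/2=79/9902: DF=(1 − 79/9902·(0.996200))/(1+79/9902) = 4921/5000 ≈ 0.984200
step 3 [1.5y] bond c/2=1/200: DF=(1978951/2000000 − 1/200·(0.996200+0.984200))/(1+1/200) = 9747/10000 ≈ 0.974700
step 4 [2y] swap r/2=477/39074: DF=(1 − 477/39074·(0.996200+0.984200+0.974700))/(1+477/39074) = 9523/10000 ≈ 0.952300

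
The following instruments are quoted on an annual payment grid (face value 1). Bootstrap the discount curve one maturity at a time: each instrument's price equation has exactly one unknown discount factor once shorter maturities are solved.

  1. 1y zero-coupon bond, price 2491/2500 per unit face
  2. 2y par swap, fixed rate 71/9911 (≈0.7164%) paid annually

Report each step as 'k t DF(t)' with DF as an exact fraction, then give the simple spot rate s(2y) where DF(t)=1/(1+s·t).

step 1 [1y] zero: DF = P = 2491/2500 ≈ 0.996400
step 2 [2y] swap r/1=71/9911: DF=(1 − 71/9911·(0.996400))/(1+71/9911) = 4929/5000 ≈ 0.985800

1 1 2491/2500
2 2 4929/5000
s(2y) = (1/(4929/5000) − 1)/(2) = 71/9858 ≈ 0.7202%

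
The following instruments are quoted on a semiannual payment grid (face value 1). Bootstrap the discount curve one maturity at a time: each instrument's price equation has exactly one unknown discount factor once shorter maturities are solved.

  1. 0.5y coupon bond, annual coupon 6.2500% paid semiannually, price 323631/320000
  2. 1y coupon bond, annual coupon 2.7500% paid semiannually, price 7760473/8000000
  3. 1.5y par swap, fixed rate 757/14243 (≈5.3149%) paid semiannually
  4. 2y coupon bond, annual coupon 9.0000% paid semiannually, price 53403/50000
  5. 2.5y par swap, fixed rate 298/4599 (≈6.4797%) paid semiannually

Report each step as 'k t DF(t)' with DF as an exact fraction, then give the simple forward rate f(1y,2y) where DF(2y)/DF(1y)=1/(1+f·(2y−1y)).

step 1 [0.5y] bond c/2=1/32: DF=(323631/320000 − 1/32·(0))/(1+1/32) = 9807/10000 ≈ 0.980700
step 2 [1y] bond c/2=11/800: DF=(7760473/8000000 − 11/800·(0.980700))/(1+11/800) = 2359/2500 ≈ 0.943600
step 3 [1.5y] swap r/2=757/28486: DF=(1 − 757/28486·(0.980700+0.943600))/(1+757/28486) = 9243/10000 ≈ 0.924300
step 4 [2y] bond c/2=9/200: DF=(53403/50000 − 9/200·(0.980700+0.943600+0.924300))/(1+9/200) = 4497/5000 ≈ 0.899400
step 5 [2.5y] swap r/2=149/4599: DF=(1 − 149/4599·(0.980700+0.943600+0.924300+0.899400))/(1+149/4599) = 851/1000 ≈ 0.851000

1 1/2 9807/10000
2 1 2359/2500
3 3/2 9243/10000
4 2 4497/5000
5 5/2 851/1000
f(1y,2y) = ((2359/2500)/(4497/5000) − 1)/(1) = 221/4497 ≈ 4.9144%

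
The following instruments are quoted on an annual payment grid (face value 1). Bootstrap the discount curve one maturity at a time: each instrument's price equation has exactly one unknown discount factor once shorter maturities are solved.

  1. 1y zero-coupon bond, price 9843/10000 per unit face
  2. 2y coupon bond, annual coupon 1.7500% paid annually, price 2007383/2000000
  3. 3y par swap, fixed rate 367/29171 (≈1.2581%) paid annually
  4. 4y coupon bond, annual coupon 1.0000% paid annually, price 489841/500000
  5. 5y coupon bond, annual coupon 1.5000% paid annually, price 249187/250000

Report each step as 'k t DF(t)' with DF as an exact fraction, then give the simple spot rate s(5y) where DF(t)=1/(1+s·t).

1 1 9843/10000
2 2 1939/2000
3 3 9633/10000
4 4 9411/10000
5 5 37/40
s(5y) = (1/(37/40) − 1)/(5) = 3/185 ≈ 1.6216%

step 1 [1y] zero: DF = P = 9843/10000 ≈ 0.984300
step 2 [2y] bond c/1=7/400: DF=(2007383/2000000 − 7/400·(0.984300))/(1+7/400) = 1939/2000 ≈ 0.969500
step 3 [3y] swap r/1=367/29171: DF=(1 − 367/29171·(0.984300+0.969500))/(1+367/29171) = 9633/10000 ≈ 0.963300
step 4 [4y] bond c/1=1/100: DF=(489841/500000 − 1/100·(0.984300+0.969500+0.963300))/(1+1/100) = 9411/10000 ≈ 0.941100
step 5 [5y] bond c/1=3/200: DF=(249187/250000 − 3/200·(0.984300+0.969500+0.963300+0.941100))/(1+3/200) = 37/40 ≈ 0.925000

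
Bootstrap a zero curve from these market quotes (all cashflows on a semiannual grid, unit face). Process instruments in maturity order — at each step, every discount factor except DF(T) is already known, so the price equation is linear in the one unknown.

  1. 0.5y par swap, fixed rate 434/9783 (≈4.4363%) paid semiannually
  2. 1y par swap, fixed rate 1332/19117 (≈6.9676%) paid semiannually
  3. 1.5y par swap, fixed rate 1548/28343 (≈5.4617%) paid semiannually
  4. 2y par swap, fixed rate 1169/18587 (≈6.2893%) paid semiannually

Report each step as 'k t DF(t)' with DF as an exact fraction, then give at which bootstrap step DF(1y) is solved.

step 1 [0.5y] swap r/2=217/9783: DF=(1 − 217/9783·(0))/(1+217/9783) = 9783/10000 ≈ 0.978300
step 2 [1y] swap r/2=666/19117: DF=(1 − 666/19117·(0.978300))/(1+666/19117) = 4667/5000 ≈ 0.933400
step 3 [1.5y] swap r/2=774/28343: DF=(1 − 774/28343·(0.978300+0.933400))/(1+774/28343) = 4613/5000 ≈ 0.922600
step 4 [2y] swap r/2=1169/37174: DF=(1 − 1169/37174·(0.978300+0.933400+0.922600))/(1+1169/37174) = 8831/10000 ≈ 0.883100

1 1/2 9783/10000
2 1 4667/5000
3 3/2 4613/5000
4 2 8831/10000
DF(1y) is solved at step 2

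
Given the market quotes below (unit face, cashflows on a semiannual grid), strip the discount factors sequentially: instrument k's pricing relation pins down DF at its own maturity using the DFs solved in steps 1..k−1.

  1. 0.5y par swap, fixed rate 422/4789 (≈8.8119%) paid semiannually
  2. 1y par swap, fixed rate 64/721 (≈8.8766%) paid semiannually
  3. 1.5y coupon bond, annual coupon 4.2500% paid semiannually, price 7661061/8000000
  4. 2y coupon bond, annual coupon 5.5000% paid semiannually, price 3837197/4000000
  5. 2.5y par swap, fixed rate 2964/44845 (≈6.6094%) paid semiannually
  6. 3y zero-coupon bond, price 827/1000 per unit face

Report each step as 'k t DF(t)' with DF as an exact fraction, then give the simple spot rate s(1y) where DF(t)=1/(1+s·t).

step 1 [0.5y] swap r/2=211/4789: DF=(1 − 211/4789·(0))/(1+211/4789) = 4789/5000 ≈ 0.957800
step 2 [1y] swap r/2=32/721: DF=(1 − 32/721·(0.957800))/(1+32/721) = 573/625 ≈ 0.916800
step 3 [1.5y] bond c/2=17/800: DF=(7661061/8000000 − 17/800·(0.957800+0.916800))/(1+17/800) = 8987/10000 ≈ 0.898700
step 4 [2y] bond c/2=11/400: DF=(3837197/4000000 − 11/400·(0.957800+0.916800+0.898700))/(1+11/400) = 4297/5000 ≈ 0.859400
step 5 [2.5y] swap r/2=1482/44845: DF=(1 − 1482/44845·(0.957800+0.916800+0.898700+0.859400))/(1+1482/44845) = 4259/5000 ≈ 0.851800
step 6 [3y] zero: DF = P = 827/1000 ≈ 0.827000

1 1/2 4789/5000
2 1 573/625
3 3/2 8987/10000
4 2 4297/5000
5 5/2 4259/5000
6 3 827/1000
s(1y) = (1/(573/625) − 1)/(1) = 52/573 ≈ 9.0750%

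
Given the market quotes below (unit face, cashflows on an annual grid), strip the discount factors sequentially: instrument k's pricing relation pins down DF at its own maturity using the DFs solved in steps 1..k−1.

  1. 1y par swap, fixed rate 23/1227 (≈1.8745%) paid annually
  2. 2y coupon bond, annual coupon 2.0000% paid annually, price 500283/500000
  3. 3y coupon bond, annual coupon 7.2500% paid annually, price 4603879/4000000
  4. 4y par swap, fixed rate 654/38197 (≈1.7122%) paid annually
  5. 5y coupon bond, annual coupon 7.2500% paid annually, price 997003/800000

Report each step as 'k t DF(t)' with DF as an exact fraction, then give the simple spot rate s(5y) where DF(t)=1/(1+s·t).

step 1 [1y] swap r/1=23/1227: DF=(1 − 23/1227·(0))/(1+23/1227) = 1227/1250 ≈ 0.981600
step 2 [2y] bond c/1=1/50: DF=(500283/500000 − 1/50·(0.981600))/(1+1/50) = 9617/10000 ≈ 0.961700
step 3 [3y] bond c/1=29/400: DF=(4603879/4000000 − 29/400·(0.981600+0.961700))/(1+29/400) = 4709/5000 ≈ 0.941800
step 4 [4y] swap r/1=654/38197: DF=(1 − 654/38197·(0.981600+0.961700+0.941800))/(1+654/38197) = 4673/5000 ≈ 0.934600
step 5 [5y] bond c/1=29/400: DF=(997003/800000 − 29/400·(0.981600+0.961700+0.941800+0.934600))/(1+29/400) = 4519/5000 ≈ 0.903800

1 1 1227/1250
2 2 9617/10000
3 3 4709/5000
4 4 4673/5000
5 5 4519/5000
s(5y) = (1/(4519/5000) − 1)/(5) = 481/22595 ≈ 2.1288%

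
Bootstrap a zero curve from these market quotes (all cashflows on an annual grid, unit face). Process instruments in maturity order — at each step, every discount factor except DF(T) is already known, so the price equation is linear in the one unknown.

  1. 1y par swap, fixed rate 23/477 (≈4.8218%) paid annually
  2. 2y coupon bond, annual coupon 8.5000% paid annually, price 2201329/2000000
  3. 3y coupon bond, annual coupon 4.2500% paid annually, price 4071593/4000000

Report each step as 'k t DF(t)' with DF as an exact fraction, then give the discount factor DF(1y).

step 1 [1y] swap r/1=23/477: DF=(1 − 23/477·(0))/(1+23/477) = 477/500 ≈ 0.954000
step 2 [2y] bond c/1=17/200: DF=(2201329/2000000 − 17/200·(0.954000))/(1+17/200) = 9397/10000 ≈ 0.939700
step 3 [3y] bond c/1=17/400: DF=(4071593/4000000 − 17/400·(0.954000+0.939700))/(1+17/400) = 562/625 ≈ 0.899200

1 1 477/500
2 2 9397/10000
3 3 562/625
DF(1y) = 477/500 ≈ 0.954000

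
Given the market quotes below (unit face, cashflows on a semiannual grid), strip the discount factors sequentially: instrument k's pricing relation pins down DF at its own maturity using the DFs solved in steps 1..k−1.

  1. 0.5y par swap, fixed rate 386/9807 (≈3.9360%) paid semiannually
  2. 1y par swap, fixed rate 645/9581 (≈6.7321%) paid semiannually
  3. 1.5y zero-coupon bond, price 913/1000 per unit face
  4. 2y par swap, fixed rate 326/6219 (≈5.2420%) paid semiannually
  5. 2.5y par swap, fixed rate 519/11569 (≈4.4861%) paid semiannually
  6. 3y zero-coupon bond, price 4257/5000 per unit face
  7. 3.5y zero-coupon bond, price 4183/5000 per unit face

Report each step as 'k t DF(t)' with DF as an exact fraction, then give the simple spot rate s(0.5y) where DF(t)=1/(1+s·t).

1 1/2 9807/10000
2 1 1871/2000
3 3/2 913/1000
4 2 4511/5000
5 5/2 4481/5000
6 3 4257/5000
7 7/2 4183/5000
s(0.5y) = (1/(9807/10000) − 1)/(1/2) = 386/9807 ≈ 3.9360%

step 1 [0.5y] swap r/2=193/9807: DF=(1 − 193/9807·(0))/(1+193/9807) = 9807/10000 ≈ 0.980700
step 2 [1y] swap r/2=645/19162: DF=(1 − 645/19162·(0.980700))/(1+645/19162) = 1871/2000 ≈ 0.935500
step 3 [1.5y] zero: DF = P = 913/1000 ≈ 0.913000
step 4 [2y] swap r/2=163/6219: DF=(1 − 163/6219·(0.980700+0.935500+0.913000))/(1+163/6219) = 4511/5000 ≈ 0.902200
step 5 [2.5y] swap r/2=519/23138: DF=(1 − 519/23138·(0.980700+0.935500+0.913000+0.902200))/(1+519/23138) = 4481/5000 ≈ 0.896200
step 6 [3y] zero: DF = P = 4257/5000 ≈ 0.851400
step 7 [3.5y] zero: DF = P = 4183/5000 ≈ 0.836600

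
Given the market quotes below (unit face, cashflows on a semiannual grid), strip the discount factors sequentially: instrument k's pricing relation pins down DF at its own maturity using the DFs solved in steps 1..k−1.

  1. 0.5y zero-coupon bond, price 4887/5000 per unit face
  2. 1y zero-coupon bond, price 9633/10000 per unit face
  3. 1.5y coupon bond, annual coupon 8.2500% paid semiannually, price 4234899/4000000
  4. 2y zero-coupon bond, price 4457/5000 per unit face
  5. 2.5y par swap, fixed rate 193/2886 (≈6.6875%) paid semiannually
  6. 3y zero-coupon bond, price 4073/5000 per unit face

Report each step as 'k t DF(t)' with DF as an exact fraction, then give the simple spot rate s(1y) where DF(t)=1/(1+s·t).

step 1 [0.5y] zero: DF = P = 4887/5000 ≈ 0.977400
step 2 [1y] zero: DF = P = 9633/10000 ≈ 0.963300
step 3 [1.5y] bond c/2=33/800: DF=(4234899/4000000 − 33/800·(0.977400+0.963300))/(1+33/800) = 9399/10000 ≈ 0.939900
step 4 [2y] zero: DF = P = 4457/5000 ≈ 0.891400
step 5 [2.5y] swap r/2=193/5772: DF=(1 − 193/5772·(0.977400+0.963300+0.939900+0.891400))/(1+193/5772) = 1057/1250 ≈ 0.845600
step 6 [3y] zero: DF = P = 4073/5000 ≈ 0.814600

1 1/2 4887/5000
2 1 9633/10000
3 3/2 9399/10000
4 2 4457/5000
5 5/2 1057/1250
6 3 4073/5000
s(1y) = (1/(9633/10000) − 1)/(1) = 367/9633 ≈ 3.8098%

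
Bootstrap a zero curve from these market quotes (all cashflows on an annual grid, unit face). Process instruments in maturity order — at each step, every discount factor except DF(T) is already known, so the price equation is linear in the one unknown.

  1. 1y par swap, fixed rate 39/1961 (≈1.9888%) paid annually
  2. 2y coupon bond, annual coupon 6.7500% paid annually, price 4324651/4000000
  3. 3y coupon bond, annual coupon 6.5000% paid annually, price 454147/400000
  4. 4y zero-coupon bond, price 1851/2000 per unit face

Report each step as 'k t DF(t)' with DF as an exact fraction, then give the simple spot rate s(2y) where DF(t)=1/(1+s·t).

step 1 [1y] swap r/1=39/1961: DF=(1 − 39/1961·(0))/(1+39/1961) = 1961/2000 ≈ 0.980500
step 2 [2y] bond c/1=27/400: DF=(4324651/4000000 − 27/400·(0.980500))/(1+27/400) = 2377/2500 ≈ 0.950800
step 3 [3y] bond c/1=13/200: DF=(454147/400000 − 13/200·(0.980500+0.950800))/(1+13/200) = 4741/5000 ≈ 0.948200
step 4 [4y] zero: DF = P = 1851/2000 ≈ 0.925500

1 1 1961/2000
2 2 2377/2500
3 3 4741/5000
4 4 1851/2000
s(2y) = (1/(2377/2500) − 1)/(2) = 123/4754 ≈ 2.5873%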